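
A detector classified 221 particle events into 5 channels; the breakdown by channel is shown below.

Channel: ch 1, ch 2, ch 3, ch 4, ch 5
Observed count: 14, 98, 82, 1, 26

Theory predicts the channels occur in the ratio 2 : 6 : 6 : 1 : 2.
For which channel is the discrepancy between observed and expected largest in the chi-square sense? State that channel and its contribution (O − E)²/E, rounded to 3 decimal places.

Ratio total = 17. Expected counts: 221×2/17 = 26, 221×6/17 = 78, 221×6/17 = 78, 221×1/17 = 13, 221×2/17 = 26.
χ² = (14−26)²/26 + (98−78)²/78 + (82−78)²/78 + (1−13)²/13 + (26−26)²/26
   = 5.5385 + 5.1282 + 0.2051 + 11.0769 + 0.0000
The largest term is for ch 4: 11.077.

ch 4, 11.077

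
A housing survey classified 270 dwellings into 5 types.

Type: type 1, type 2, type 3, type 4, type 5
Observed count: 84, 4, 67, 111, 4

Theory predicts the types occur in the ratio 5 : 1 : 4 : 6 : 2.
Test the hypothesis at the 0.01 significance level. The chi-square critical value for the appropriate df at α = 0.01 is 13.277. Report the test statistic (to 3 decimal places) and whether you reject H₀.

37.397; reject

Ratio total = 18. Expected counts: 270×5/18 = 75, 270×1/18 = 15, 270×4/18 = 60, 270×6/18 = 90, 270×2/18 = 30.
χ² = (84−75)²/75 + (4−15)²/15 + (67−60)²/60 + (111−90)²/90 + (4−30)²/30
   = 1.0800 + 8.0667 + 0.8167 + 4.9000 + 22.5333
Sum = 37.397
df = 4. Since 37.397 > 13.277, we reject H₀.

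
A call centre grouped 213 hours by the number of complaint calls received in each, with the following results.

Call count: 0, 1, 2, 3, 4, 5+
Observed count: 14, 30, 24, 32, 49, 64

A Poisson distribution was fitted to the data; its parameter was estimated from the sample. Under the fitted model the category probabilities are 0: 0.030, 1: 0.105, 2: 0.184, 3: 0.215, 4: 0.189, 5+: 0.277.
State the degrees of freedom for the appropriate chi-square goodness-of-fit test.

There are k = 6 categories and 1 parameter estimated from the data, so df = 6 − 1 − 1 = 4.

4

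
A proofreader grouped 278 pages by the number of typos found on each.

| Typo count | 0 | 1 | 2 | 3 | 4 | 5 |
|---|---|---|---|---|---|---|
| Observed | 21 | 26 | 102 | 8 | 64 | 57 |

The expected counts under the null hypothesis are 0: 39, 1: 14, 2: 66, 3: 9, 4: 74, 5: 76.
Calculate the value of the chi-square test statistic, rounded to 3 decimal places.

cat         O        E   (O−E)²/E
0          21       39     8.3077
1          26       14    10.2857
2         102       66    19.6364
3           8        9     0.1111
4          64       74     1.3514
5          57       76     4.7500
Sum = 44.442

44.442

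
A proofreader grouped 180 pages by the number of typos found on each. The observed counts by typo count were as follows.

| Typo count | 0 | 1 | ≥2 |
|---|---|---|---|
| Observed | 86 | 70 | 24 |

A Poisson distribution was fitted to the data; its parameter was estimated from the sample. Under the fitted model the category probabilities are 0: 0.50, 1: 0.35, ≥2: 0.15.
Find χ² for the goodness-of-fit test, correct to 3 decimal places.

Expected counts E_i = n·p_i: 180×0.50 = 90, 180×0.35 = 63, 180×0.15 = 27.
0: (86 − 90)²/90 = 16/90 = 0.1778
1: (70 − 63)²/63 = 49/63 = 0.7778
≥2: (24 − 27)²/27 = 9/27 = 0.3333
Sum = 1.289

1.289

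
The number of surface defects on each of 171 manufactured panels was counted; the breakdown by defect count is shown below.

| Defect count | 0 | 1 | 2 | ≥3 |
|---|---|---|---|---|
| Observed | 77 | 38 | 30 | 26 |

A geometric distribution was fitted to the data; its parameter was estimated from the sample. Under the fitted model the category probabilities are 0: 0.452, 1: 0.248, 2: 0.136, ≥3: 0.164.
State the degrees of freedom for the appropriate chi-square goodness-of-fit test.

There are k = 4 categories and 1 parameter estimated from the data, so df = 4 − 1 − 1 = 2.

2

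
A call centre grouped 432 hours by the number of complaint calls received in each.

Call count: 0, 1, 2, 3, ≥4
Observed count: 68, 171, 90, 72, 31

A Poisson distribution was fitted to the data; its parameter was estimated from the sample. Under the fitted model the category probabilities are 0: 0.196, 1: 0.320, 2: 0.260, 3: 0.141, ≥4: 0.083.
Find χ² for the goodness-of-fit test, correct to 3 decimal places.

Expected counts E_i = n·p_i: 432×0.196 = 84.672, 432×0.320 = 138.24, 432×0.260 = 112.32, 432×0.141 = 60.912, 432×0.083 = 35.856.
χ² = (68−84.672)²/84.672 + (171−138.24)²/138.24 + (90−112.32)²/112.32 + (72−60.912)²/60.912 + (31−35.856)²/35.856
   = 3.2827 + 7.7634 + 4.4354 + 2.0184 + 0.6577
Sum = 18.158

18.158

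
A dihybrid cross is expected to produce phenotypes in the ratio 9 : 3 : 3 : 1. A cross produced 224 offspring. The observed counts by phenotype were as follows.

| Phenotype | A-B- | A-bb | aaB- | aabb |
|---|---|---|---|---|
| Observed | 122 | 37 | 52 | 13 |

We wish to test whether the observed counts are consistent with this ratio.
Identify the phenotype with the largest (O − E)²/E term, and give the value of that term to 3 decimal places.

aaB-, 2.381

Ratio total = 16. Expected counts: 224×9/16 = 126, 224×3/16 = 42, 224×3/16 = 42, 224×1/16 = 14.
A-B-: (122 − 126)²/126 = 16/126 = 0.1270
A-bb: (37 − 42)²/42 = 25/42 = 0.5952
aaB-: (52 − 42)²/42 = 100/42 = 2.3810
aabb: (13 − 14)²/14 = 1/14 = 0.0714
The largest term is for aaB-: 2.381.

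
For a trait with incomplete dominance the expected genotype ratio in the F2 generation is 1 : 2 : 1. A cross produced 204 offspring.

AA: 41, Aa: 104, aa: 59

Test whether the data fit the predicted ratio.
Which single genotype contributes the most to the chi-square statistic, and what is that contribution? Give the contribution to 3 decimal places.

AA, 1.961

Ratio total = 4. Expected counts: 204×1/4 = 51, 204×2/4 = 102, 204×1/4 = 51.
cat         O        E   (O−E)²/E
AA         41       51     1.9608
Aa        104      102     0.0392
aa         59       51     1.2549
The largest term is for AA: 1.961.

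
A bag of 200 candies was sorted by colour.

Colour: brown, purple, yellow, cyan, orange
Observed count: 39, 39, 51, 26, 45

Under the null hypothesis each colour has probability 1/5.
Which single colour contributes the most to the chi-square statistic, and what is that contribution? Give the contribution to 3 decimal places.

Expected count for each of the 5 categories: 200/5 = 40.
cat         O        E   (O−E)²/E
brown      39       40     0.0250
purple     39       40     0.0250
yellow     51       40     3.0250
cyan       26       40     4.9000
orange     45       40     0.6250
The largest term is for cyan: 4.900.

cyan, 4.900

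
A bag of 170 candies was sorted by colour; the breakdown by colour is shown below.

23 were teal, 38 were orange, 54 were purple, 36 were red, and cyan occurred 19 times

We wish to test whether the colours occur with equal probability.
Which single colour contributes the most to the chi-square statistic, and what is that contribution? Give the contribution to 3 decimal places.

Under H₀ each category has probability 1/5, so each expected count is 170/5 = 34.
χ² = (23−34)²/34 + (38−34)²/34 + (54−34)²/34 + (36−34)²/34 + (19−34)²/34
   = 3.5588 + 0.4706 + 11.7647 + 0.1176 + 6.6176
The largest term is for purple: 11.765.

purple, 11.765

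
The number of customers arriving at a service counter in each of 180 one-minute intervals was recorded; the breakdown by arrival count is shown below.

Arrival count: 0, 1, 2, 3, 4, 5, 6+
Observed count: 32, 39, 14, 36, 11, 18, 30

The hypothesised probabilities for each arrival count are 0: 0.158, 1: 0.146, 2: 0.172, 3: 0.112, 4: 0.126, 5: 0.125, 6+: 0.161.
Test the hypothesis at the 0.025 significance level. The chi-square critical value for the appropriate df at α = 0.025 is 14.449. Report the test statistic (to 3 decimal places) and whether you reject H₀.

35.290; reject

Expected counts E_i = n·p_i: 180×0.158 = 28.44, 180×0.146 = 26.28, 180×0.172 = 30.96, 180×0.112 = 20.16, 180×0.126 = 22.68, 180×0.125 = 22.5, 180×0.161 = 28.98.
0: (32 − 28.44)²/28.44 = 12.6736/28.44 = 0.4456
1: (39 − 26.28)²/26.28 = 161.7984/26.28 = 6.1567
2: (14 − 30.96)²/30.96 = 287.6416/30.96 = 9.2907
3: (36 − 20.16)²/20.16 = 250.9056/20.16 = 12.4457
4: (11 − 22.68)²/22.68 = 136.4224/22.68 = 6.0151
5: (18 − 22.5)²/22.5 = 20.25/22.5 = 0.9000
6+: (30 − 28.98)²/28.98 = 1.0404/28.98 = 0.0359
Sum = 35.290
df = 6. Since 35.290 > 14.449, we reject H₀.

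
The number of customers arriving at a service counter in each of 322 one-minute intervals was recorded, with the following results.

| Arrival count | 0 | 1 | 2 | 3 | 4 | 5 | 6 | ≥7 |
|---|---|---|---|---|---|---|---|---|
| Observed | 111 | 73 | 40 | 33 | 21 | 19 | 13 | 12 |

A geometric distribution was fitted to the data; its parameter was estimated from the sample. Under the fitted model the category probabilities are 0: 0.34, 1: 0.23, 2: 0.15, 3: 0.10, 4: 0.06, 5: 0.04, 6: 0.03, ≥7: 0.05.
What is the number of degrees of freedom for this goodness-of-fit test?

There are k = 8 categories and 1 parameter estimated from the data, so df = 8 − 1 − 1 = 6.

6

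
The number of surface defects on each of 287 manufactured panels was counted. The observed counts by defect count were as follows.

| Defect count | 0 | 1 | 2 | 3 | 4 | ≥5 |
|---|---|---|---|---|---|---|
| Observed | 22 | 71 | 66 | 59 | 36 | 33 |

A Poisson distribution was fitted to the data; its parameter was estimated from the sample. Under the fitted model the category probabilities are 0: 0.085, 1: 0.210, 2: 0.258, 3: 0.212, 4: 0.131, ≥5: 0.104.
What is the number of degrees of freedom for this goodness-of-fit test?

There are k = 6 categories and 1 parameter estimated from the data, so df = 6 − 1 − 1 = 4.

4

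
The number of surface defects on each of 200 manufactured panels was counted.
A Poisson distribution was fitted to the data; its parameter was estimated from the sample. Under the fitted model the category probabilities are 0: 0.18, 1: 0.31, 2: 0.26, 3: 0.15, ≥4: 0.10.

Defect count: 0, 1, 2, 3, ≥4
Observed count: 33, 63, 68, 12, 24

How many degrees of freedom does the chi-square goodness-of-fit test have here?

There are k = 5 categories and 1 parameter estimated from the data, so df = 5 − 1 − 1 = 3.

3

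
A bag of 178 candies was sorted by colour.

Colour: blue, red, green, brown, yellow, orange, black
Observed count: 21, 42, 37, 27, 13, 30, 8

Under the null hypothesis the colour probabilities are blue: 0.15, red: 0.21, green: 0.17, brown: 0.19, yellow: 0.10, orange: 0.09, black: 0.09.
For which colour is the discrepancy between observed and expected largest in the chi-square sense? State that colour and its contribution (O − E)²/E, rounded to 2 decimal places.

orange, 12.20

Expected counts E_i = n·p_i: 178×0.15 = 26.7, 178×0.21 = 37.38, 178×0.17 = 30.26, 178×0.19 = 33.82, 178×0.10 = 17.8, 178×0.09 = 16.02, 178×0.09 = 16.02.
cat         O        E   (O−E)²/E
blue       21     26.7      1.217
red        42    37.38      0.571
green      37    30.26      1.501
brown      27    33.82      1.375
yellow     13     17.8      1.294
orange     30    16.02     12.200
black       8    16.02      4.015
The largest term is for orange: 12.20.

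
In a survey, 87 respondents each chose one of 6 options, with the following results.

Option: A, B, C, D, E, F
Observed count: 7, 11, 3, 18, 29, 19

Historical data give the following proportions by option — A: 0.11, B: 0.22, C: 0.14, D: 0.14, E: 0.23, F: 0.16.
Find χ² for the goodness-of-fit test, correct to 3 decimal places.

19.745

Expected counts E_i = n·p_i: 87×0.11 = 9.57, 87×0.22 = 19.14, 87×0.14 = 12.18, 87×0.14 = 12.18, 87×0.23 = 20.01, 87×0.16 = 13.92.
χ² = (7−9.57)²/9.57 + (11−19.14)²/19.14 + (3−12.18)²/12.18 + (18−12.18)²/12.18 + (29−20.01)²/20.01 + (19−13.92)²/13.92
   = 0.6902 + 3.4618 + 6.9189 + 2.7810 + 4.0390 + 1.8539
Sum = 19.745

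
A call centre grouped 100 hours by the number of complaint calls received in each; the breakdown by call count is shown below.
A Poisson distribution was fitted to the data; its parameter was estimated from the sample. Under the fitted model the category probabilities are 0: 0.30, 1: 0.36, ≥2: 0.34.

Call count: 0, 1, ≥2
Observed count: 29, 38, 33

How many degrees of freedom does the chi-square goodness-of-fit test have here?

1

There are k = 3 categories and 1 parameter estimated from the data, so df = 3 − 1 − 1 = 1.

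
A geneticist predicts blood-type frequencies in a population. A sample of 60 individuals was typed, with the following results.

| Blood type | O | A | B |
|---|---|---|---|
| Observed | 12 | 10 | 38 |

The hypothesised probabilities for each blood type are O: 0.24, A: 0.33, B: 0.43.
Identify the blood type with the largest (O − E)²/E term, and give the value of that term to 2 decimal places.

Expected counts E_i = n·p_i: 60×0.24 = 14.4, 60×0.33 = 19.8, 60×0.43 = 25.8.
χ² = (12−14.4)²/14.4 + (10−19.8)²/19.8 + (38−25.8)²/25.8
   = 0.400 + 4.851 + 5.769
The largest term is for B: 5.77.

B, 5.77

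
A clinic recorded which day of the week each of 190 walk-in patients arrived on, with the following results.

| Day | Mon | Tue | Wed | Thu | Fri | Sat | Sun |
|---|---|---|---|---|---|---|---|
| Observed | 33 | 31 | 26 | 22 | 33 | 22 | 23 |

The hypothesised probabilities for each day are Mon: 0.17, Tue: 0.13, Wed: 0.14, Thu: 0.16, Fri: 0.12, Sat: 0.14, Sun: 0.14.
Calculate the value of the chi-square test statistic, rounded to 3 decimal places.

9.803

Expected counts E_i = n·p_i: 190×0.17 = 32.3, 190×0.13 = 24.7, 190×0.14 = 26.6, 190×0.16 = 30.4, 190×0.12 = 22.8, 190×0.14 = 26.6, 190×0.14 = 26.6.
cat         O        E   (O−E)²/E
Mon        33     32.3     0.0152
Tue        31     24.7     1.6069
Wed        26     26.6     0.0135
Thu        22     30.4     2.3211
Fri        33     22.8     4.5632
Sat        22     26.6     0.7955
Sun        23     26.6     0.4872
Sum = 9.803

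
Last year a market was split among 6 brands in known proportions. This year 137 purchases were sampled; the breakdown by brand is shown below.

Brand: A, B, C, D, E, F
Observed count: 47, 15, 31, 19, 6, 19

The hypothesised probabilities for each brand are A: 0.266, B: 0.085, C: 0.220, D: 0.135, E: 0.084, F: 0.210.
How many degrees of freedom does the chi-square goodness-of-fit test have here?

5

There are k = 6 categories and no parameters were estimated from the data, so df = 6 − 1 = 5.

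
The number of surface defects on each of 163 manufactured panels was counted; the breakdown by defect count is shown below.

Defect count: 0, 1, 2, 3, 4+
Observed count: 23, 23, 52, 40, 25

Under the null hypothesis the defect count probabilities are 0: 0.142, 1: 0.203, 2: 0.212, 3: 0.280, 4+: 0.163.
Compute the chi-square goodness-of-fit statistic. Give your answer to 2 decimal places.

Expected counts E_i = n·p_i: 163×0.142 = 23.146, 163×0.203 = 33.089, 163×0.212 = 34.556, 163×0.280 = 45.64, 163×0.163 = 26.569.
χ² = (23−23.146)²/23.146 + (23−33.089)²/33.089 + (52−34.556)²/34.556 + (40−45.64)²/45.64 + (25−26.569)²/26.569
   = 0.001 + 3.076 + 8.806 + 0.697 + 0.093
Sum = 12.67

12.67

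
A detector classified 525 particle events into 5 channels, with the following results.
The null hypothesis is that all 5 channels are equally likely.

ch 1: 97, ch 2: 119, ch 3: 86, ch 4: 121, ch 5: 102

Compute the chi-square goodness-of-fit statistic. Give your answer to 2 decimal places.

8.44

Expected count for each of the 5 categories: 525/5 = 105.
χ² = (97−105)²/105 + (119−105)²/105 + (86−105)²/105 + (121−105)²/105 + (102−105)²/105
   = 0.610 + 1.867 + 3.438 + 2.438 + 0.086
Sum = 8.44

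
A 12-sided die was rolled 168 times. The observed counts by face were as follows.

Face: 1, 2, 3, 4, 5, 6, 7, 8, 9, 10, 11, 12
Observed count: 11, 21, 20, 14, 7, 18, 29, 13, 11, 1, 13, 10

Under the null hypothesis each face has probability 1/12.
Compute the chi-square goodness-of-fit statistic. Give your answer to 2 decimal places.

Expected count for each of the 12 categories: 168/12 = 14.
χ² = (11−14)²/14 + (21−14)²/14 + (20−14)²/14 + (14−14)²/14 + (7−14)²/14 + (18−14)²/14 + (29−14)²/14 + (13−14)²/14 + (11−14)²/14 + (1−14)²/14 + (13−14)²/14 + (10−14)²/14
   = 0.643 + 3.500 + 2.571 + 0.000 + 3.500 + 1.143 + 16.071 + 0.071 + 0.643 + 12.071 + 0.071 + 1.143
Sum = 41.43

41.43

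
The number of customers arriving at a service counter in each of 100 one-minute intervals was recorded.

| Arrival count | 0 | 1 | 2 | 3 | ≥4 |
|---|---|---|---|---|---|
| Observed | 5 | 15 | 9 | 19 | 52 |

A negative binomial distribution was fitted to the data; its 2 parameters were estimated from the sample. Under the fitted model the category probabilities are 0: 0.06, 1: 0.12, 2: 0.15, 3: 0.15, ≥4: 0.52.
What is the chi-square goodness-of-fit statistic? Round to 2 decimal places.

Expected counts E_i = n·p_i: 100×0.06 = 6, 100×0.12 = 12, 100×0.15 = 15, 100×0.15 = 15, 100×0.52 = 52.
0: (5 − 6)²/6 = 1/6 = 0.167
1: (15 − 12)²/12 = 9/12 = 0.750
2: (9 − 15)²/15 = 36/15 = 2.400
3: (19 − 15)²/15 = 16/15 = 1.067
≥4: (52 − 52)²/52 = 0/52 = 0.000
Sum = 4.38

4.38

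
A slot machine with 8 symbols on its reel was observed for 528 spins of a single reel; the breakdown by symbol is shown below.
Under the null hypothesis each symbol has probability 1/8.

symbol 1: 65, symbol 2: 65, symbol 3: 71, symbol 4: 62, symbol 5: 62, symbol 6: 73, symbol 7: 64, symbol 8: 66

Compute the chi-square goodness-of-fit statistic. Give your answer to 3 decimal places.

1.697

Expected count for each of the 8 categories: 528/8 = 66.
symbol 1: (65 − 66)²/66 = 1/66 = 0.0152
symbol 2: (65 − 66)²/66 = 1/66 = 0.0152
symbol 3: (71 − 66)²/66 = 25/66 = 0.3788
symbol 4: (62 − 66)²/66 = 16/66 = 0.2424
symbol 5: (62 − 66)²/66 = 16/66 = 0.2424
symbol 6: (73 − 66)²/66 = 49/66 = 0.7424
symbol 7: (64 − 66)²/66 = 4/66 = 0.0606
symbol 8: (66 − 66)²/66 = 0/66 = 0.0000
Sum = 1.697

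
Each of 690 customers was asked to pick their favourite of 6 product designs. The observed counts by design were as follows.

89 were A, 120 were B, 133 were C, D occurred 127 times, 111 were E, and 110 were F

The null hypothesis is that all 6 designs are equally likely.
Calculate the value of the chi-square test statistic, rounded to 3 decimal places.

10.522

Under H₀ each category has probability 1/6, so each expected count is 690/6 = 115.
χ² = (89−115)²/115 + (120−115)²/115 + (133−115)²/115 + (127−115)²/115 + (111−115)²/115 + (110−115)²/115
   = 5.8783 + 0.2174 + 2.8174 + 1.2522 + 0.1391 + 0.2174
Sum = 10.522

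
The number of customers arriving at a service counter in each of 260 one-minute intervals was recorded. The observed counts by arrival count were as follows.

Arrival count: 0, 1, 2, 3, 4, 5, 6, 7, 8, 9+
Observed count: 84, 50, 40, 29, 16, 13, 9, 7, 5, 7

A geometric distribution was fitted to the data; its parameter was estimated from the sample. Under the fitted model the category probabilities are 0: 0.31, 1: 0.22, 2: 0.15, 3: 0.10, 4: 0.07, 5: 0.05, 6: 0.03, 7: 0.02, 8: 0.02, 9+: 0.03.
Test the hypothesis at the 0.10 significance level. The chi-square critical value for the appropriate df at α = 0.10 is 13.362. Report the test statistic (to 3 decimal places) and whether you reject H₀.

2.585; do not reject

Expected counts E_i = n·p_i: 260×0.31 = 80.6, 260×0.22 = 57.2, 260×0.15 = 39, 260×0.10 = 26, 260×0.07 = 18.2, 260×0.05 = 13, 260×0.03 = 7.8, 260×0.02 = 5.2, 260×0.02 = 5.2, 260×0.03 = 7.8.
χ² = (84−80.6)²/80.6 + (50−57.2)²/57.2 + (40−39)²/39 + (29−26)²/26 + (16−18.2)²/18.2 + (13−13)²/13 + (9−7.8)²/7.8 + (7−5.2)²/5.2 + (5−5.2)²/5.2 + (7−7.8)²/7.8
   = 0.1434 + 0.9063 + 0.0256 + 0.3462 + 0.2659 + 0.0000 + 0.1846 + 0.6231 + 0.0077 + 0.0821
Sum = 2.585
df = 8. Since 2.585 < 13.362, we do not reject H₀.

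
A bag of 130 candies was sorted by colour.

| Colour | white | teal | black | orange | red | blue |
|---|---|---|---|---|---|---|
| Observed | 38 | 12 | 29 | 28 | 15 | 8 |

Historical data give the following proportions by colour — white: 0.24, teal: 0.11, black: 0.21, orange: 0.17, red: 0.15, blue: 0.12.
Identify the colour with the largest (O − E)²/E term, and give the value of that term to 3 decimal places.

blue, 3.703

Expected counts E_i = n·p_i: 130×0.24 = 31.2, 130×0.11 = 14.3, 130×0.21 = 27.3, 130×0.17 = 22.1, 130×0.15 = 19.5, 130×0.12 = 15.6.
white: (38 − 31.2)²/31.2 = 46.24/31.2 = 1.4821
teal: (12 − 14.3)²/14.3 = 5.29/14.3 = 0.3699
black: (29 − 27.3)²/27.3 = 2.89/27.3 = 0.1059
orange: (28 − 22.1)²/22.1 = 34.81/22.1 = 1.5751
red: (15 − 19.5)²/19.5 = 20.25/19.5 = 1.0385
blue: (8 − 15.6)²/15.6 = 57.76/15.6 = 3.7026
The largest term is for blue: 3.703.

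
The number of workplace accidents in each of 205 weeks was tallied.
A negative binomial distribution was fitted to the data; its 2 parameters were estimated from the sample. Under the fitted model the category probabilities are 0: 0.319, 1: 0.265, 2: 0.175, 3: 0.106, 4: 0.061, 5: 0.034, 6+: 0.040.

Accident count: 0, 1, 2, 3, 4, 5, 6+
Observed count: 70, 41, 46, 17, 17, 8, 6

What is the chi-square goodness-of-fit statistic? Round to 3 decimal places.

Expected counts E_i = n·p_i: 205×0.319 = 65.395, 205×0.265 = 54.325, 205×0.175 = 35.875, 205×0.106 = 21.73, 205×0.061 = 12.505, 205×0.034 = 6.97, 205×0.040 = 8.2.
cat         O        E   (O−E)²/E
0          70   65.395     0.3243
1          41   54.325     3.2684
2          46   35.875     2.8576
3          17    21.73     1.0296
4          17   12.505     1.6158
5           8     6.97     0.1522
6+          6      8.2     0.5902
Sum = 9.838

9.838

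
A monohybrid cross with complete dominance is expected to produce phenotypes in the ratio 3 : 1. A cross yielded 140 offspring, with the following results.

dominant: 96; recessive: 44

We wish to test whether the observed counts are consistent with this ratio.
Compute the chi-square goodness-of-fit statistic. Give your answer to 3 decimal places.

Ratio total = 4. Expected counts: 140×3/4 = 105, 140×1/4 = 35.
dominant: (96 − 105)²/105 = 81/105 = 0.7714
recessive: (44 − 35)²/35 = 81/35 = 2.3143
Sum = 3.086

3.086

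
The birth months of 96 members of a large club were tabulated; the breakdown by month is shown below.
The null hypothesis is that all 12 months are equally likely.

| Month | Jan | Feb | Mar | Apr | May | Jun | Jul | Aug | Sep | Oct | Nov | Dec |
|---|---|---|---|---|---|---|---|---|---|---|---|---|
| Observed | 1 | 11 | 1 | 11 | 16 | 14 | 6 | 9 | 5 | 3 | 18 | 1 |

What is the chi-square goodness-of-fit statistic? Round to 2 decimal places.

Expected count for each of the 12 categories: 96/12 = 8.
χ² = (1−8)²/8 + (11−8)²/8 + (1−8)²/8 + (11−8)²/8 + (16−8)²/8 + (14−8)²/8 + (6−8)²/8 + (9−8)²/8 + (5−8)²/8 + (3−8)²/8 + (18−8)²/8 + (1−8)²/8
   = 6.125 + 1.125 + 6.125 + 1.125 + 8.000 + 4.500 + 0.500 + 0.125 + 1.125 + 3.125 + 12.500 + 6.125
Sum = 50.50

50.50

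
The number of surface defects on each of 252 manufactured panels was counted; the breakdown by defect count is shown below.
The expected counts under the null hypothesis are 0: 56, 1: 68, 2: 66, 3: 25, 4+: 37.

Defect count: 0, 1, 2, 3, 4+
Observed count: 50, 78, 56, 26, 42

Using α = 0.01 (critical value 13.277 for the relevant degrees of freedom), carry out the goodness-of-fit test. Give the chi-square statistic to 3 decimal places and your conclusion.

cat         O        E   (O−E)²/E
0          50       56     0.6429
1          78       68     1.4706
2          56       66     1.5152
3          26       25     0.0400
4+         42       37     0.6757
Sum = 4.344
df = 4. Since 4.344 < 13.277, we do not reject H₀.

4.344; do not reject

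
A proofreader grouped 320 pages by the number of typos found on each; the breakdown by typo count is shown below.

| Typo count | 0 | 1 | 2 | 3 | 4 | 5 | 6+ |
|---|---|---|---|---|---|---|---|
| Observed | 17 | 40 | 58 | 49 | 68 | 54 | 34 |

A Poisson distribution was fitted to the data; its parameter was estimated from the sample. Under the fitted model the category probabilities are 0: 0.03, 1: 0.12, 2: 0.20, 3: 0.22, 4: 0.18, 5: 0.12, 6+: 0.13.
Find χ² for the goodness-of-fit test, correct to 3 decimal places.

22.442

Expected counts E_i = n·p_i: 320×0.03 = 9.6, 320×0.12 = 38.4, 320×0.20 = 64, 320×0.22 = 70.4, 320×0.18 = 57.6, 320×0.12 = 38.4, 320×0.13 = 41.6.
χ² = (17−9.6)²/9.6 + (40−38.4)²/38.4 + (58−64)²/64 + (49−70.4)²/70.4 + (68−57.6)²/57.6 + (54−38.4)²/38.4 + (34−41.6)²/41.6
   = 5.7042 + 0.0667 + 0.5625 + 6.5051 + 1.8778 + 6.3375 + 1.3885
Sum = 22.442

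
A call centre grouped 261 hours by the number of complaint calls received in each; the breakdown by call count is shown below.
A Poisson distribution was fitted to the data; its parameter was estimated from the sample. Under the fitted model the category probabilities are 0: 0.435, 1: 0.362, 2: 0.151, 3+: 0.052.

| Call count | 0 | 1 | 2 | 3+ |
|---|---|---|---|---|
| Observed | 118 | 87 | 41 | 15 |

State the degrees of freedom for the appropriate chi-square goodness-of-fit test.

There are k = 4 categories and 1 parameter estimated from the data, so df = 4 − 1 − 1 = 2.

2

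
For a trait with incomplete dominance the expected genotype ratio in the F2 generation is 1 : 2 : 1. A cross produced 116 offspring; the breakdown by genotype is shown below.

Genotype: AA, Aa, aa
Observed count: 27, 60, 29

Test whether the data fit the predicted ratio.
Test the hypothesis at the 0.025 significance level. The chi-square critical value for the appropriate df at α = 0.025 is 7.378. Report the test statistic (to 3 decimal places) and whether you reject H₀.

Ratio total = 4. Expected counts: 116×1/4 = 29, 116×2/4 = 58, 116×1/4 = 29.
AA: (27 − 29)²/29 = 4/29 = 0.1379
Aa: (60 − 58)²/58 = 4/58 = 0.0690
aa: (29 − 29)²/29 = 0/29 = 0.0000
Sum = 0.207
df = 2. Since 0.207 < 7.378, we do not reject H₀.

0.207; do not reject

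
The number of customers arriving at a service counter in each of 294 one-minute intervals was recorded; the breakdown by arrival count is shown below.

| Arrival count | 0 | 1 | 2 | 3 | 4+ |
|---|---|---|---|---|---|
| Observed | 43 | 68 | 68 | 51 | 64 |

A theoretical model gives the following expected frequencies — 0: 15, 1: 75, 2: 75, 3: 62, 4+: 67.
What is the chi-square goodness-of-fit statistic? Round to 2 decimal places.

55.66

0: (43 − 15)²/15 = 784/15 = 52.267
1: (68 − 75)²/75 = 49/75 = 0.653
2: (68 − 75)²/75 = 49/75 = 0.653
3: (51 − 62)²/62 = 121/62 = 1.952
4+: (64 − 67)²/67 = 9/67 = 0.134
Sum = 55.66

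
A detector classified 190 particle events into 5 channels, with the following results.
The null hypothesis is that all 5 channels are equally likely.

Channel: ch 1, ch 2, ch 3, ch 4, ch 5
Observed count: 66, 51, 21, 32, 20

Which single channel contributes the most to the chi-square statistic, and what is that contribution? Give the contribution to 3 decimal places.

Under H₀ each category has probability 1/5, so each expected count is 190/5 = 38.
cat         O        E   (O−E)²/E
ch 1       66       38    20.6316
ch 2       51       38     4.4474
ch 3       21       38     7.6053
ch 4       32       38     0.9474
ch 5       20       38     8.5263
The largest term is for ch 1: 20.632.

ch 1, 20.632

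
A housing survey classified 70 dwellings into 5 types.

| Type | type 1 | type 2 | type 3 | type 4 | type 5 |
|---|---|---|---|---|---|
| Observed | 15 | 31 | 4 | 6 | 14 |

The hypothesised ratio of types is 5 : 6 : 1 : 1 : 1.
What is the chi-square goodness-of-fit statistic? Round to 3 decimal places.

20.633

Ratio total = 14. Expected counts: 70×5/14 = 25, 70×6/14 = 30, 70×1/14 = 5, 70×1/14 = 5, 70×1/14 = 5.
type 1: (15 − 25)²/25 = 100/25 = 4.0000
type 2: (31 − 30)²/30 = 1/30 = 0.0333
type 3: (4 − 5)²/5 = 1/5 = 0.2000
type 4: (6 − 5)²/5 = 1/5 = 0.2000
type 5: (14 − 5)²/5 = 81/5 = 16.2000
Sum = 20.633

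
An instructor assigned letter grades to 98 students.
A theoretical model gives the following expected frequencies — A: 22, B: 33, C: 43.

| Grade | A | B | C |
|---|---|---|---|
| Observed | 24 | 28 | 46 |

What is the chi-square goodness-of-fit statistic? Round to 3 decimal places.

1.149

cat         O        E   (O−E)²/E
A          24       22     0.1818
B          28       33     0.7576
C          46       43     0.2093
Sum = 1.149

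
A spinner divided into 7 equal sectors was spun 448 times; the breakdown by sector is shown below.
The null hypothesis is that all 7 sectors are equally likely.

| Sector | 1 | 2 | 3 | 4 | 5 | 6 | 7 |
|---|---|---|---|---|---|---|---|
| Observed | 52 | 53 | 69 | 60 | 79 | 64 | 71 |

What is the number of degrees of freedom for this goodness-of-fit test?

There are k = 7 categories and no parameters were estimated from the data, so df = 7 − 1 = 6.

6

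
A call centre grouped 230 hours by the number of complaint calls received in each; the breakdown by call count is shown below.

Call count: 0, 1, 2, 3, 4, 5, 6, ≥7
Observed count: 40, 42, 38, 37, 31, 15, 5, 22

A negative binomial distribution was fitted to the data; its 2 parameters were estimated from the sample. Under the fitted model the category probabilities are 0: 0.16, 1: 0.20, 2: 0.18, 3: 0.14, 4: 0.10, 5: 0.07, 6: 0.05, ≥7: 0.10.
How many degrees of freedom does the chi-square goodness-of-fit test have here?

5

There are k = 8 categories and 2 parameters estimated from the data, so df = 8 − 1 − 2 = 5.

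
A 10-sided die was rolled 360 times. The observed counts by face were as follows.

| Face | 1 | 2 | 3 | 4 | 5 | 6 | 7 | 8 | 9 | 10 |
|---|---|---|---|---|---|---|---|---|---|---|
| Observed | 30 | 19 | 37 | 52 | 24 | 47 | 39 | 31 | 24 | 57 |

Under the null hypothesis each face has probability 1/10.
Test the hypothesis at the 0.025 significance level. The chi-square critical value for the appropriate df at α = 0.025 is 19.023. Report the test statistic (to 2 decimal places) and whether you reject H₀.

Expected count for each of the 10 categories: 360/10 = 36.
χ² = (30−36)²/36 + (19−36)²/36 + (37−36)²/36 + (52−36)²/36 + (24−36)²/36 + (47−36)²/36 + (39−36)²/36 + (31−36)²/36 + (24−36)²/36 + (57−36)²/36
   = 1.000 + 8.028 + 0.028 + 7.111 + 4.000 + 3.361 + 0.250 + 0.694 + 4.000 + 12.250
Sum = 40.72
df = 9. Since 40.72 > 19.023, we reject H₀.

40.72; reject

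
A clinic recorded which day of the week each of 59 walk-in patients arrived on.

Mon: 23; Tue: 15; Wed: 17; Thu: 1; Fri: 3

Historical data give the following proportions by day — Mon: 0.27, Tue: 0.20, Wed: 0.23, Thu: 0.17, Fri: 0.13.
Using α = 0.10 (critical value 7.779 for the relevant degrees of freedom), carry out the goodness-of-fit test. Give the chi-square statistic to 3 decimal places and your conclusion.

Expected counts E_i = n·p_i: 59×0.27 = 15.93, 59×0.20 = 11.8, 59×0.23 = 13.57, 59×0.17 = 10.03, 59×0.13 = 7.67.
cat         O        E   (O−E)²/E
Mon        23    15.93     3.1378
Tue        15     11.8     0.8678
Wed        17    13.57     0.8670
Thu         1    10.03     8.1297
Fri         3     7.67     2.8434
Sum = 15.846
df = 4. Since 15.846 > 7.779, we reject H₀.

15.846; reject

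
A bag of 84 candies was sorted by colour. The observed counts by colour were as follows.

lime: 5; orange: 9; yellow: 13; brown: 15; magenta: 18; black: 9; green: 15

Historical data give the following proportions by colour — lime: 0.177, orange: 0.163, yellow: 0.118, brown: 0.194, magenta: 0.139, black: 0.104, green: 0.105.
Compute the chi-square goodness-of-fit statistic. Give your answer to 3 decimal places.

16.986

Expected counts E_i = n·p_i: 84×0.177 = 14.868, 84×0.163 = 13.692, 84×0.118 = 9.912, 84×0.194 = 16.296, 84×0.139 = 11.676, 84×0.104 = 8.736, 84×0.105 = 8.82.
χ² = (5−14.868)²/14.868 + (9−13.692)²/13.692 + (13−9.912)²/9.912 + (15−16.296)²/16.296 + (18−11.676)²/11.676 + (9−8.736)²/8.736 + (15−8.82)²/8.82
   = 6.5495 + 1.6079 + 0.9620 + 0.1031 + 3.4252 + 0.0080 + 4.3302
Sum = 16.986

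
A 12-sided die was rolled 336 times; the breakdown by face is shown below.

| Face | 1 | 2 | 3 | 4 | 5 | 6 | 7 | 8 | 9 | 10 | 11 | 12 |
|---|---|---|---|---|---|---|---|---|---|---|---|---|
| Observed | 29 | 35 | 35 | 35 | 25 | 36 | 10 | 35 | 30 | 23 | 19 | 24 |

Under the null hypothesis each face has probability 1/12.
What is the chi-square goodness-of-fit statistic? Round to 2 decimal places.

25.71

Under H₀ each category has probability 1/12, so each expected count is 336/12 = 28.
χ² = (29−28)²/28 + (35−28)²/28 + (35−28)²/28 + (35−28)²/28 + (25−28)²/28 + (36−28)²/28 + (10−28)²/28 + (35−28)²/28 + (30−28)²/28 + (23−28)²/28 + (19−28)²/28 + (24−28)²/28
   = 0.036 + 1.750 + 1.750 + 1.750 + 0.321 + 2.286 + 11.571 + 1.750 + 0.143 + 0.893 + 2.893 + 0.571
Sum = 25.71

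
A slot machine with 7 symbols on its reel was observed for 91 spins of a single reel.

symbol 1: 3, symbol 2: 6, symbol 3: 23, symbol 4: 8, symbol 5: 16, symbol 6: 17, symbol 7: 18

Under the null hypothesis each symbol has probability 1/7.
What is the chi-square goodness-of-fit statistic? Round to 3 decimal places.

24.923

Under H₀ each category has probability 1/7, so each expected count is 91/7 = 13.
χ² = (3−13)²/13 + (6−13)²/13 + (23−13)²/13 + (8−13)²/13 + (16−13)²/13 + (17−13)²/13 + (18−13)²/13
   = 7.6923 + 3.7692 + 7.6923 + 1.9231 + 0.6923 + 1.2308 + 1.9231
Sum = 24.923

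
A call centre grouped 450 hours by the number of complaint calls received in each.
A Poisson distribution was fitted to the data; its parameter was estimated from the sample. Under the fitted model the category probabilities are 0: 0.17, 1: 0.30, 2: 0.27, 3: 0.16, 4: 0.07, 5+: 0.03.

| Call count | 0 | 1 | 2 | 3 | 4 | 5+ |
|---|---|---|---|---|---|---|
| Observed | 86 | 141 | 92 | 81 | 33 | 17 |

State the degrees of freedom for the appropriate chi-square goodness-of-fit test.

There are k = 6 categories and 1 parameter estimated from the data, so df = 6 − 1 − 1 = 4.

4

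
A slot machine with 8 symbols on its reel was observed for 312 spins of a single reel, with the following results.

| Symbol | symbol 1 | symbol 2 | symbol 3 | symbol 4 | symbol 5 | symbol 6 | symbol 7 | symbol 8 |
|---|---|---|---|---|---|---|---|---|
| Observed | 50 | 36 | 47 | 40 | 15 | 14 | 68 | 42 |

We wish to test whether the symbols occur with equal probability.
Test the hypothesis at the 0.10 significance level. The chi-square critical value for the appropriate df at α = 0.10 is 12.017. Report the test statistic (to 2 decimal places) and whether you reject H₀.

57.59; reject

Expected count for each of the 8 categories: 312/8 = 39.
symbol 1: (50 − 39)²/39 = 121/39 = 3.103
symbol 2: (36 − 39)²/39 = 9/39 = 0.231
symbol 3: (47 − 39)²/39 = 64/39 = 1.641
symbol 4: (40 − 39)²/39 = 1/39 = 0.026
symbol 5: (15 − 39)²/39 = 576/39 = 14.769
symbol 6: (14 − 39)²/39 = 625/39 = 16.026
symbol 7: (68 − 39)²/39 = 841/39 = 21.564
symbol 8: (42 − 39)²/39 = 9/39 = 0.231
Sum = 57.59
df = 7. Since 57.59 > 12.017, we reject H₀.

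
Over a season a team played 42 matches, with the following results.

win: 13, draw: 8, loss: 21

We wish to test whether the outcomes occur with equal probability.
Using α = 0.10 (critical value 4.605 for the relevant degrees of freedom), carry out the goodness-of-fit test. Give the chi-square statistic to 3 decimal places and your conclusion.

Under H₀ each category has probability 1/3, so each expected count is 42/3 = 14.
win: (13 − 14)²/14 = 1/14 = 0.0714
draw: (8 − 14)²/14 = 36/14 = 2.5714
loss: (21 − 14)²/14 = 49/14 = 3.5000
Sum = 6.143
df = 2. Since 6.143 > 4.605, we reject H₀.

6.143; reject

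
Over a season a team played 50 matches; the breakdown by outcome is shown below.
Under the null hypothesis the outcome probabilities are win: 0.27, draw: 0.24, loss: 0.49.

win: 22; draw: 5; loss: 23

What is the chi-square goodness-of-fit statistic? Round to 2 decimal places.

Expected counts E_i = n·p_i: 50×0.27 = 13.5, 50×0.24 = 12, 50×0.49 = 24.5.
χ² = (22−13.5)²/13.5 + (5−12)²/12 + (23−24.5)²/24.5
   = 5.352 + 4.083 + 0.092
Sum = 9.53

9.53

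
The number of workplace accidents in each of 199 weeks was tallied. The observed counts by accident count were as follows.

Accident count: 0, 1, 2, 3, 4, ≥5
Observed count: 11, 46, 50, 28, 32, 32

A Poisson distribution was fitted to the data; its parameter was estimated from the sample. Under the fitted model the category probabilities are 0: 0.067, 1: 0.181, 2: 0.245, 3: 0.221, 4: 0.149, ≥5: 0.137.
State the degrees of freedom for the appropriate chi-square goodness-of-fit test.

4

There are k = 6 categories and 1 parameter estimated from the data, so df = 6 − 1 − 1 = 4.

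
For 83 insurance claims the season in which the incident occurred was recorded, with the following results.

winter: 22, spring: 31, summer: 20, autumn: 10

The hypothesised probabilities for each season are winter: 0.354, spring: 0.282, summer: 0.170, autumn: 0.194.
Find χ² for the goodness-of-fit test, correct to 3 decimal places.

Expected counts E_i = n·p_i: 83×0.354 = 29.382, 83×0.282 = 23.406, 83×0.170 = 14.11, 83×0.194 = 16.102.
cat         O        E   (O−E)²/E
winter     22   29.382     1.8547
spring     31   23.406     2.4638
summer     20    14.11     2.4587
autumn     10   16.102     2.3124
Sum = 9.090

9.090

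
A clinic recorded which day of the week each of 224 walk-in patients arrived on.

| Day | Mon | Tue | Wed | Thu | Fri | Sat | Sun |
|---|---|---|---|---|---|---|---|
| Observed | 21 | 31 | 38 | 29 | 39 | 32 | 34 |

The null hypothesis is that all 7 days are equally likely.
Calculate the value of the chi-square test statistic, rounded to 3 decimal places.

6.875

Under H₀ each category has probability 1/7, so each expected count is 224/7 = 32.
χ² = (21−32)²/32 + (31−32)²/32 + (38−32)²/32 + (29−32)²/32 + (39−32)²/32 + (32−32)²/32 + (34−32)²/32
   = 3.7813 + 0.0313 + 1.1250 + 0.2813 + 1.5313 + 0.0000 + 0.1250
Sum = 6.875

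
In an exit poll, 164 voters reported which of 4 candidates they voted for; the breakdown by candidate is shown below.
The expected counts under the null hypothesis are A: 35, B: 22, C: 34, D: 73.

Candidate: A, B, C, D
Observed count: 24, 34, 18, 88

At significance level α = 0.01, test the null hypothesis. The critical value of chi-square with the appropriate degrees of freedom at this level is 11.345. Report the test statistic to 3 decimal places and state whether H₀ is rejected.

cat         O        E   (O−E)²/E
A          24       35     3.4571
B          34       22     6.5455
C          18       34     7.5294
D          88       73     3.0822
Sum = 20.614
df = 3. Since 20.614 > 11.345, we reject H₀.

20.614; reject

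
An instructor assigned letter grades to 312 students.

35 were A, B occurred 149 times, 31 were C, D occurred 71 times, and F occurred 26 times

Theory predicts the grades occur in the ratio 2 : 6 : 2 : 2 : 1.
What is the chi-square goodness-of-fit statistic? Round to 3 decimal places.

20.903

Ratio total = 13. Expected counts: 312×2/13 = 48, 312×6/13 = 144, 312×2/13 = 48, 312×2/13 = 48, 312×1/13 = 24.
χ² = (35−48)²/48 + (149−144)²/144 + (31−48)²/48 + (71−48)²/48 + (26−24)²/24
   = 3.5208 + 0.1736 + 6.0208 + 11.0208 + 0.1667
Sum = 20.903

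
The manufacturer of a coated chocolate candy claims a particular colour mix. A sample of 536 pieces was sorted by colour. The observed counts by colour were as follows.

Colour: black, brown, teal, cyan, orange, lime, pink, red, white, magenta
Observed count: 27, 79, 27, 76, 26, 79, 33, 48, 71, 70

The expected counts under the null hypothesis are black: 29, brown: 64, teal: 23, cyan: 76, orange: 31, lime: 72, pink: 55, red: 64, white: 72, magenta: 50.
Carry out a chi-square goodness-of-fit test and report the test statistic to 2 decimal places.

26.65

black: (27 − 29)²/29 = 4/29 = 0.138
brown: (79 − 64)²/64 = 225/64 = 3.516
teal: (27 − 23)²/23 = 16/23 = 0.696
cyan: (76 − 76)²/76 = 0/76 = 0.000
orange: (26 − 31)²/31 = 25/31 = 0.806
lime: (79 − 72)²/72 = 49/72 = 0.681
pink: (33 − 55)²/55 = 484/55 = 8.800
red: (48 − 64)²/64 = 256/64 = 4.000
white: (71 − 72)²/72 = 1/72 = 0.014
magenta: (70 − 50)²/50 = 400/50 = 8.000
Sum = 26.65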